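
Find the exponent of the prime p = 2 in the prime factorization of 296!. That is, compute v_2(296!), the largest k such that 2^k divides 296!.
v_2(296!) = 293

Legendre's formula: v_p(n!) = Σ_{k ≥ 1} ⌊n / p^k⌋. For p = 2, n = 296, the terms are:
  ⌊296/2^1⌋ = ⌊296/2⌋ = 148
  ⌊296/2^2⌋ = ⌊296/4⌋ = 74
  ⌊296/2^3⌋ = ⌊296/8⌋ = 37
  ⌊296/2^4⌋ = ⌊296/16⌋ = 18
  ⌊296/2^5⌋ = ⌊296/32⌋ = 9
  ⌊296/2^6⌋ = ⌊296/64⌋ = 4
  ⌊296/2^7⌋ = ⌊296/128⌋ = 2
  ⌊296/2^8⌋ = ⌊296/256⌋ = 1
(the next term ⌊296/2^9⌋ = 0, terminating the sum). Summing: v_2(296!) = 148 + 74 + 37 + 18 + 9 + 4 + 2 + 1 = 293.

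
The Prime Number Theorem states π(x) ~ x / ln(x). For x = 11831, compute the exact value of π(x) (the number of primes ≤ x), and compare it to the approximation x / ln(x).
π(11831) = 1419;  x/ln(x) ≈ 1261.51;  relative error ≈ 11.10%.

Directly count primes up to 11831: π(11831) = 1419. The PNT approximation gives 11831/ln(11831) ≈ 11831/9.37848 ≈ 1261.51. Relative error (π(x) − x/ln(x)) / π(x) ≈ 11.10%; the approximation is known to undercount slightly (Li(x) is a better estimate).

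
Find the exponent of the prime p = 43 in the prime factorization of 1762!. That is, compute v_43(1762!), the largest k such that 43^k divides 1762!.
v_43(1762!) = 40

Legendre's formula: v_p(n!) = Σ_{k ≥ 1} ⌊n / p^k⌋. For p = 43, n = 1762, the terms are:
  ⌊1762/43^1⌋ = ⌊1762/43⌋ = 40
(the next term ⌊1762/43^2⌋ = 0, terminating the sum). Summing: v_43(1762!) = 40 = 40.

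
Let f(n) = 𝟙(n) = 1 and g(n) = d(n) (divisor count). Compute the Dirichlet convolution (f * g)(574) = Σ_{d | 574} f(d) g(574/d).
(𝟙 * d)(574) = 27

Divisors of 574: [1, 2, 7, 14, 41, 82, 287, 574]. For each d | 574:
  d = 1: 𝟙(1) · d(574/1) = 1 · 8 = 8
  d = 2: 𝟙(2) · d(574/2) = 1 · 4 = 4
  d = 7: 𝟙(7) · d(574/7) = 1 · 4 = 4
  d = 14: 𝟙(14) · d(574/14) = 1 · 2 = 2
  d = 41: 𝟙(41) · d(574/41) = 1 · 4 = 4
  d = 82: 𝟙(82) · d(574/82) = 1 · 2 = 2
  d = 287: 𝟙(287) · d(574/287) = 1 · 2 = 2
  d = 574: 𝟙(574) · d(574/574) = 1 · 1 = 1
Summing: (𝟙 * d)(574) = 8 + 4 + 4 + 2 + 4 + 2 + 2 + 1 = 27.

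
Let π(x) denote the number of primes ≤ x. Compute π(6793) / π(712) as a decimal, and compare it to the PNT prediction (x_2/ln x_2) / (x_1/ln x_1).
π(6793)/π(712) = 875/127 ≈ 6.8898;  PNT prediction ≈ 7.1019.

π(712) = 127 and π(6793) = 875, so π(6793)/π(712) ≈ 6.8898. The PNT-predicted ratio is (6793/ln(6793)) / (712/ln(712)) ≈ 7.1019. The two agree to within a few percent, as expected.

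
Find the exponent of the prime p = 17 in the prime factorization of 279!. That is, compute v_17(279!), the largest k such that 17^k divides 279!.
v_17(279!) = 16

Legendre's formula: v_p(n!) = Σ_{k ≥ 1} ⌊n / p^k⌋. For p = 17, n = 279, the terms are:
  ⌊279/17^1⌋ = ⌊279/17⌋ = 16
(the next term ⌊279/17^2⌋ = 0, terminating the sum). Summing: v_17(279!) = 16 = 16.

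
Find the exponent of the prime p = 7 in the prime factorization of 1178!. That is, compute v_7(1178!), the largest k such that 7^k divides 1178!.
v_7(1178!) = 195

Legendre's formula: v_p(n!) = Σ_{k ≥ 1} ⌊n / p^k⌋. For p = 7, n = 1178, the terms are:
  ⌊1178/7^1⌋ = ⌊1178/7⌋ = 168
  ⌊1178/7^2⌋ = ⌊1178/49⌋ = 24
  ⌊1178/7^3⌋ = ⌊1178/343⌋ = 3
(the next term ⌊1178/7^4⌋ = 0, terminating the sum). Summing: v_7(1178!) = 168 + 24 + 3 = 195.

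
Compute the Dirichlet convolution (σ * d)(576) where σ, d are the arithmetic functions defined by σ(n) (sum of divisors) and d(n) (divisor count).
(σ * d)(576) = 11184

Divisors of 576: [1, 2, 3, 4, 6, 8, 9, 12, 16, 18, 24, 32, 36, 48, 64, 72, 96, 144, 192, 288, 576]. For each d | 576:
  d = 1: σ(1) · d(576/1) = 1 · 21 = 21
  d = 2: σ(2) · d(576/2) = 3 · 18 = 54
  d = 3: σ(3) · d(576/3) = 4 · 14 = 56
  d = 4: σ(4) · d(576/4) = 7 · 15 = 105
  d = 6: σ(6) · d(576/6) = 12 · 12 = 144
  d = 8: σ(8) · d(576/8) = 15 · 12 = 180
  d = 9: σ(9) · d(576/9) = 13 · 7 = 91
  d = 12: σ(12) · d(576/12) = 28 · 10 = 280
  d = 16: σ(16) · d(576/16) = 31 · 9 = 279
  d = 18: σ(18) · d(576/18) = 39 · 6 = 234
  d = 24: σ(24) · d(576/24) = 60 · 8 = 480
  d = 32: σ(32) · d(576/32) = 63 · 6 = 378
  d = 36: σ(36) · d(576/36) = 91 · 5 = 455
  d = 48: σ(48) · d(576/48) = 124 · 6 = 744
  d = 64: σ(64) · d(576/64) = 127 · 3 = 381
  d = 72: σ(72) · d(576/72) = 195 · 4 = 780
  d = 96: σ(96) · d(576/96) = 252 · 4 = 1008
  d = 144: σ(144) · d(576/144) = 403 · 3 = 1209
  d = 192: σ(192) · d(576/192) = 508 · 2 = 1016
  d = 288: σ(288) · d(576/288) = 819 · 2 = 1638
  d = 576: σ(576) · d(576/576) = 1651 · 1 = 1651
Summing: (σ * d)(576) = 21 + 54 + 56 + 105 + 144 + 180 + 91 + 280 + 279 + 234 + 480 + 378 + 455 + 744 + 381 + 780 + 1008 + 1209 + 1016 + 1638 + 1651 = 11184.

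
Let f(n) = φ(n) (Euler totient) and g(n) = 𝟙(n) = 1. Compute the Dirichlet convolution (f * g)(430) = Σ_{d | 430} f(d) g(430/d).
(φ * 𝟙)(430) = 430

Divisors of 430: [1, 2, 5, 10, 43, 86, 215, 430]. For each d | 430:
  d = 1: φ(1) · 𝟙(430/1) = 1 · 1 = 1
  d = 2: φ(2) · 𝟙(430/2) = 1 · 1 = 1
  d = 5: φ(5) · 𝟙(430/5) = 4 · 1 = 4
  d = 10: φ(10) · 𝟙(430/10) = 4 · 1 = 4
  d = 43: φ(43) · 𝟙(430/43) = 42 · 1 = 42
  d = 86: φ(86) · 𝟙(430/86) = 42 · 1 = 42
  d = 215: φ(215) · 𝟙(430/215) = 168 · 1 = 168
  d = 430: φ(430) · 𝟙(430/430) = 168 · 1 = 168
Summing: (φ * 𝟙)(430) = 1 + 1 + 4 + 4 + 42 + 42 + 168 + 168 = 430.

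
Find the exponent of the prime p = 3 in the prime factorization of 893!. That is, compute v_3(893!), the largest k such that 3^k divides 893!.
v_3(893!) = 444

Legendre's formula: v_p(n!) = Σ_{k ≥ 1} ⌊n / p^k⌋. For p = 3, n = 893, the terms are:
  ⌊893/3^1⌋ = ⌊893/3⌋ = 297
  ⌊893/3^2⌋ = ⌊893/9⌋ = 99
  ⌊893/3^3⌋ = ⌊893/27⌋ = 33
  ⌊893/3^4⌋ = ⌊893/81⌋ = 11
  ⌊893/3^5⌋ = ⌊893/243⌋ = 3
  ⌊893/3^6⌋ = ⌊893/729⌋ = 1
(the next term ⌊893/3^7⌋ = 0, terminating the sum). Summing: v_3(893!) = 297 + 99 + 33 + 11 + 3 + 1 = 444.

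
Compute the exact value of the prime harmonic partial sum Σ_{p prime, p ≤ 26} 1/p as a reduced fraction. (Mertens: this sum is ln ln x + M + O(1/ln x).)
Σ 1/p = 334406399/223092870

π(26) = 9, so the primes ≤ 26 are [2, 3, 5, 7, 11, 13, 17, 19, 23]. Summing 1/p over these primes: 334406399/223092870 ≈ 1.4990. Mertens estimate ln ln(26) + 0.2615 ≈ 1.4426.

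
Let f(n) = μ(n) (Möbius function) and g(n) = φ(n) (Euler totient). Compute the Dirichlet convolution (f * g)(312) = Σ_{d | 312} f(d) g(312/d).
(μ * φ)(312) = 22

Divisors of 312: [1, 2, 3, 4, 6, 8, 12, 13, 24, 26, 39, 52, 78, 104, 156, 312]. For each d | 312:
  d = 1: μ(1) · φ(312/1) = 1 · 96 = 96
  d = 2: μ(2) · φ(312/2) = -1 · 48 = -48
  d = 3: μ(3) · φ(312/3) = -1 · 48 = -48
  d = 4: μ(4) · φ(312/4) = 0 · 24 = 0
  d = 6: μ(6) · φ(312/6) = 1 · 24 = 24
  d = 8: μ(8) · φ(312/8) = 0 · 24 = 0
  d = 12: μ(12) · φ(312/12) = 0 · 12 = 0
  d = 13: μ(13) · φ(312/13) = -1 · 8 = -8
  d = 24: μ(24) · φ(312/24) = 0 · 12 = 0
  d = 26: μ(26) · φ(312/26) = 1 · 4 = 4
  d = 39: μ(39) · φ(312/39) = 1 · 4 = 4
  d = 52: μ(52) · φ(312/52) = 0 · 2 = 0
  d = 78: μ(78) · φ(312/78) = -1 · 2 = -2
  d = 104: μ(104) · φ(312/104) = 0 · 2 = 0
  d = 156: μ(156) · φ(312/156) = 0 · 1 = 0
  d = 312: μ(312) · φ(312/312) = 0 · 1 = 0
Summing: (μ * φ)(312) = 96 + -48 + -48 + 0 + 24 + 0 + 0 + -8 + 0 + 4 + 4 + 0 + -2 + 0 + 0 + 0 = 22.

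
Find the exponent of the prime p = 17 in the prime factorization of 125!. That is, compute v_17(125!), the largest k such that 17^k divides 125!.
v_17(125!) = 7

Legendre's formula: v_p(n!) = Σ_{k ≥ 1} ⌊n / p^k⌋. For p = 17, n = 125, the terms are:
  ⌊125/17^1⌋ = ⌊125/17⌋ = 7
(the next term ⌊125/17^2⌋ = 0, terminating the sum). Summing: v_17(125!) = 7 = 7.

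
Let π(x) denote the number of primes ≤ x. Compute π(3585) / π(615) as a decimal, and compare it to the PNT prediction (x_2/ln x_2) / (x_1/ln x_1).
π(3585)/π(615) = 502/112 ≈ 4.4821;  PNT prediction ≈ 4.5737.

π(615) = 112 and π(3585) = 502, so π(3585)/π(615) ≈ 4.4821. The PNT-predicted ratio is (3585/ln(3585)) / (615/ln(615)) ≈ 4.5737. The two agree to within a few percent, as expected.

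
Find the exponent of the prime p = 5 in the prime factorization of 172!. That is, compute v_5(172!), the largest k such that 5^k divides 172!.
v_5(172!) = 41

Legendre's formula: v_p(n!) = Σ_{k ≥ 1} ⌊n / p^k⌋. For p = 5, n = 172, the terms are:
  ⌊172/5^1⌋ = ⌊172/5⌋ = 34
  ⌊172/5^2⌋ = ⌊172/25⌋ = 6
  ⌊172/5^3⌋ = ⌊172/125⌋ = 1
(the next term ⌊172/5^4⌋ = 0, terminating the sum). Summing: v_5(172!) = 34 + 6 + 1 = 41.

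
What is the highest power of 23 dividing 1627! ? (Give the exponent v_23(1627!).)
v_23(1627!) = 73

Legendre's formula: v_p(n!) = Σ_{k ≥ 1} ⌊n / p^k⌋. For p = 23, n = 1627, the terms are:
  ⌊1627/23^1⌋ = ⌊1627/23⌋ = 70
  ⌊1627/23^2⌋ = ⌊1627/529⌋ = 3
(the next term ⌊1627/23^3⌋ = 0, terminating the sum). Summing: v_23(1627!) = 70 + 3 = 73.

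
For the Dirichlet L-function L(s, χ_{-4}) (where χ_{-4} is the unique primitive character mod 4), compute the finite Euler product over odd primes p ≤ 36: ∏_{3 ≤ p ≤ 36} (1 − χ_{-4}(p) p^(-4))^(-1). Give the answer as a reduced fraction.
∏ = 1870816715381797956556539609218365/1891731462842378884815364370202624

The odd primes p ≤ 36 are [3, 5, 7, 11, 13, 17, 19, 23, 29, 31]. For each, χ(p) = 1 if p ≡ 1 mod 4, χ(p) = −1 if p ≡ 3 mod 4. Taking (1 − χ(p)/p^4)^(-1) = p^4/(p^4 − χ(p)): (1 − (-1)/3^4)^(-1) · (1 − (1)/5^4)^(-1) · (1 − (-1)/7^4)^(-1) · (1 − (-1)/11^4)^(-1) · (1 − (1)/13^4)^(-1) · (1 − (1)/17^4)^(-1) · (1 − (-1)/19^4)^(-1) · (1 − (-1)/23^4)^(-1) · (1 − (1)/29^4)^(-1) · (1 − (-1)/31^4)^(-1) = 1870816715381797956556539609218365/1891731462842378884815364370202624.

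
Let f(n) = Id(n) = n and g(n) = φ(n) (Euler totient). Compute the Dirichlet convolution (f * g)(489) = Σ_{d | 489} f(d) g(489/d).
(Id * φ)(489) = 1625

Divisors of 489: [1, 3, 163, 489]. For each d | 489:
  d = 1: Id(1) · φ(489/1) = 1 · 324 = 324
  d = 3: Id(3) · φ(489/3) = 3 · 162 = 486
  d = 163: Id(163) · φ(489/163) = 163 · 2 = 326
  d = 489: Id(489) · φ(489/489) = 489 · 1 = 489
Summing: (Id * φ)(489) = 324 + 486 + 326 + 489 = 1625.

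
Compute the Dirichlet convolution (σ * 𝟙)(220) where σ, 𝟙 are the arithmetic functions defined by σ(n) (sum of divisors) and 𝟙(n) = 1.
(σ * 𝟙)(220) = 1001

Divisors of 220: [1, 2, 4, 5, 10, 11, 20, 22, 44, 55, 110, 220]. For each d | 220:
  d = 1: σ(1) · 𝟙(220/1) = 1 · 1 = 1
  d = 2: σ(2) · 𝟙(220/2) = 3 · 1 = 3
  d = 4: σ(4) · 𝟙(220/4) = 7 · 1 = 7
  d = 5: σ(5) · 𝟙(220/5) = 6 · 1 = 6
  d = 10: σ(10) · 𝟙(220/10) = 18 · 1 = 18
  d = 11: σ(11) · 𝟙(220/11) = 12 · 1 = 12
  d = 20: σ(20) · 𝟙(220/20) = 42 · 1 = 42
  d = 22: σ(22) · 𝟙(220/22) = 36 · 1 = 36
  d = 44: σ(44) · 𝟙(220/44) = 84 · 1 = 84
  d = 55: σ(55) · 𝟙(220/55) = 72 · 1 = 72
  d = 110: σ(110) · 𝟙(220/110) = 216 · 1 = 216
  d = 220: σ(220) · 𝟙(220/220) = 504 · 1 = 504
Summing: (σ * 𝟙)(220) = 1 + 3 + 7 + 6 + 18 + 12 + 42 + 36 + 84 + 72 + 216 + 504 = 1001.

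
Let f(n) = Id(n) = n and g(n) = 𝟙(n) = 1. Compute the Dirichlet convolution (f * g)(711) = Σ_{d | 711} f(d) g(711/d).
(Id * 𝟙)(711) = 1040

Divisors of 711: [1, 3, 9, 79, 237, 711]. For each d | 711:
  d = 1: Id(1) · 𝟙(711/1) = 1 · 1 = 1
  d = 3: Id(3) · 𝟙(711/3) = 3 · 1 = 3
  d = 9: Id(9) · 𝟙(711/9) = 9 · 1 = 9
  d = 79: Id(79) · 𝟙(711/79) = 79 · 1 = 79
  d = 237: Id(237) · 𝟙(711/237) = 237 · 1 = 237
  d = 711: Id(711) · 𝟙(711/711) = 711 · 1 = 711
Summing: (Id * 𝟙)(711) = 1 + 3 + 9 + 79 + 237 + 711 = 1040.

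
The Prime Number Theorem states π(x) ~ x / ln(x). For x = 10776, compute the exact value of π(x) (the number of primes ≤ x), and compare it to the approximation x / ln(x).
π(10776) = 1312;  x/ln(x) ≈ 1160.57;  relative error ≈ 11.54%.

Directly count primes up to 10776: π(10776) = 1312. The PNT approximation gives 10776/ln(10776) ≈ 10776/9.28508 ≈ 1160.57. Relative error (π(x) − x/ln(x)) / π(x) ≈ 11.54%; the approximation is known to undercount slightly (Li(x) is a better estimate).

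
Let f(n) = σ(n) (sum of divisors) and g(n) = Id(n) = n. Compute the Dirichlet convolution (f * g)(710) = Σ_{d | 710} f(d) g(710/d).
(σ * Id)(710) = 7865

Divisors of 710: [1, 2, 5, 10, 71, 142, 355, 710]. For each d | 710:
  d = 1: σ(1) · Id(710/1) = 1 · 710 = 710
  d = 2: σ(2) · Id(710/2) = 3 · 355 = 1065
  d = 5: σ(5) · Id(710/5) = 6 · 142 = 852
  d = 10: σ(10) · Id(710/10) = 18 · 71 = 1278
  d = 71: σ(71) · Id(710/71) = 72 · 10 = 720
  d = 142: σ(142) · Id(710/142) = 216 · 5 = 1080
  d = 355: σ(355) · Id(710/355) = 432 · 2 = 864
  d = 710: σ(710) · Id(710/710) = 1296 · 1 = 1296
Summing: (σ * Id)(710) = 710 + 1065 + 852 + 1278 + 720 + 1080 + 864 + 1296 = 7865.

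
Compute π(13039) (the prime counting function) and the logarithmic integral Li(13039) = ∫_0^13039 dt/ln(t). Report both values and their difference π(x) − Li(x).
π(13039) = 1553;  Li(13039) ≈ 1571.22;  π(x) − Li(x) ≈ -18.22.

Direct count of primes ≤ 13039 gives π(13039) = 1553. Numerical evaluation of the logarithmic integral gives Li(13039) ≈ 1571.22. The difference π(x) − Li(x) ≈ -18.22 is typically negative for small/moderate x (Li(x) overestimates), though Littlewood's theorem shows this sign changes infinitely often.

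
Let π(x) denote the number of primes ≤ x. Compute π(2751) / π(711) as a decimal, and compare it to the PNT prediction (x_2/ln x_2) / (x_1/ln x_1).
π(2751)/π(711) = 401/127 ≈ 3.1575;  PNT prediction ≈ 3.2082.

π(711) = 127 and π(2751) = 401, so π(2751)/π(711) ≈ 3.1575. The PNT-predicted ratio is (2751/ln(2751)) / (711/ln(711)) ≈ 3.2082. The two agree to within a few percent, as expected.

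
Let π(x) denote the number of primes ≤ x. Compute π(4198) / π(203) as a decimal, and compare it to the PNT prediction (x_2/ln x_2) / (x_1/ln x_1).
π(4198)/π(203) = 574/46 ≈ 12.4783;  PNT prediction ≈ 13.1709.

π(203) = 46 and π(4198) = 574, so π(4198)/π(203) ≈ 12.4783. The PNT-predicted ratio is (4198/ln(4198)) / (203/ln(203)) ≈ 13.1709. The two agree to within a few percent, as expected.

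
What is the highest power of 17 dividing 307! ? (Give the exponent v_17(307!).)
v_17(307!) = 19

Legendre's formula: v_p(n!) = Σ_{k ≥ 1} ⌊n / p^k⌋. For p = 17, n = 307, the terms are:
  ⌊307/17^1⌋ = ⌊307/17⌋ = 18
  ⌊307/17^2⌋ = ⌊307/289⌋ = 1
(the next term ⌊307/17^3⌋ = 0, terminating the sum). Summing: v_17(307!) = 18 + 1 = 19.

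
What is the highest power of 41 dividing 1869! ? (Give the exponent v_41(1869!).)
v_41(1869!) = 46

Legendre's formula: v_p(n!) = Σ_{k ≥ 1} ⌊n / p^k⌋. For p = 41, n = 1869, the terms are:
  ⌊1869/41^1⌋ = ⌊1869/41⌋ = 45
  ⌊1869/41^2⌋ = ⌊1869/1681⌋ = 1
(the next term ⌊1869/41^3⌋ = 0, terminating the sum). Summing: v_41(1869!) = 45 + 1 = 46.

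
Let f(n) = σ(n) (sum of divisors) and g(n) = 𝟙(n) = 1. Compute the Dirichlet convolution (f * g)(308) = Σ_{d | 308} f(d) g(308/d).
(σ * 𝟙)(308) = 1287

Divisors of 308: [1, 2, 4, 7, 11, 14, 22, 28, 44, 77, 154, 308]. For each d | 308:
  d = 1: σ(1) · 𝟙(308/1) = 1 · 1 = 1
  d = 2: σ(2) · 𝟙(308/2) = 3 · 1 = 3
  d = 4: σ(4) · 𝟙(308/4) = 7 · 1 = 7
  d = 7: σ(7) · 𝟙(308/7) = 8 · 1 = 8
  d = 11: σ(11) · 𝟙(308/11) = 12 · 1 = 12
  d = 14: σ(14) · 𝟙(308/14) = 24 · 1 = 24
  d = 22: σ(22) · 𝟙(308/22) = 36 · 1 = 36
  d = 28: σ(28) · 𝟙(308/28) = 56 · 1 = 56
  d = 44: σ(44) · 𝟙(308/44) = 84 · 1 = 84
  d = 77: σ(77) · 𝟙(308/77) = 96 · 1 = 96
  d = 154: σ(154) · 𝟙(308/154) = 288 · 1 = 288
  d = 308: σ(308) · 𝟙(308/308) = 672 · 1 = 672
Summing: (σ * 𝟙)(308) = 1 + 3 + 7 + 8 + 12 + 24 + 36 + 56 + 84 + 96 + 288 + 672 = 1287.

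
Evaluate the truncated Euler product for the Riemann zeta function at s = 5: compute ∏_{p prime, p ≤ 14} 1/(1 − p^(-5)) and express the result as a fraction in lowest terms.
∏ = 2548391272552125/2457639696903844

The primes p ≤ 14 are [2, 3, 5, 7, 11, 13]. For each prime, (1 − 1/p^5)^(-1) = p^5 / (p^5 − 1). The product is (1 − 1/2^5)^(-1), (1 − 1/3^5)^(-1), (1 − 1/5^5)^(-1), (1 − 1/7^5)^(-1), (1 − 1/11^5)^(-1), (1 − 1/13^5)^(-1) = ∏ p^5 / (p^5 − 1) = 2548391272552125/2457639696903844.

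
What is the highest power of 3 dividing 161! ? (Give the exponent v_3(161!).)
v_3(161!) = 76

Legendre's formula: v_p(n!) = Σ_{k ≥ 1} ⌊n / p^k⌋. For p = 3, n = 161, the terms are:
  ⌊161/3^1⌋ = ⌊161/3⌋ = 53
  ⌊161/3^2⌋ = ⌊161/9⌋ = 17
  ⌊161/3^3⌋ = ⌊161/27⌋ = 5
  ⌊161/3^4⌋ = ⌊161/81⌋ = 1
(the next term ⌊161/3^5⌋ = 0, terminating the sum). Summing: v_3(161!) = 53 + 17 + 5 + 1 = 76.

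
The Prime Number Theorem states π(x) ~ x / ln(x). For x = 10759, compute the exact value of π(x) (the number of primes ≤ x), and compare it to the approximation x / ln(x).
π(10759) = 1311;  x/ln(x) ≈ 1158.94;  relative error ≈ 11.60%.

Directly count primes up to 10759: π(10759) = 1311. The PNT approximation gives 10759/ln(10759) ≈ 10759/9.28350 ≈ 1158.94. Relative error (π(x) − x/ln(x)) / π(x) ≈ 11.60%; the approximation is known to undercount slightly (Li(x) is a better estimate).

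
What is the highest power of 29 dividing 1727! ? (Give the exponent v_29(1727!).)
v_29(1727!) = 61

Legendre's formula: v_p(n!) = Σ_{k ≥ 1} ⌊n / p^k⌋. For p = 29, n = 1727, the terms are:
  ⌊1727/29^1⌋ = ⌊1727/29⌋ = 59
  ⌊1727/29^2⌋ = ⌊1727/841⌋ = 2
(the next term ⌊1727/29^3⌋ = 0, terminating the sum). Summing: v_29(1727!) = 59 + 2 = 61.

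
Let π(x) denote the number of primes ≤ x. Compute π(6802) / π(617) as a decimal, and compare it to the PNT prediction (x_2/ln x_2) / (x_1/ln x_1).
π(6802)/π(617) = 875/113 ≈ 7.7434;  PNT prediction ≈ 8.0261.

π(617) = 113 and π(6802) = 875, so π(6802)/π(617) ≈ 7.7434. The PNT-predicted ratio is (6802/ln(6802)) / (617/ln(617)) ≈ 8.0261. The two agree to within a few percent, as expected.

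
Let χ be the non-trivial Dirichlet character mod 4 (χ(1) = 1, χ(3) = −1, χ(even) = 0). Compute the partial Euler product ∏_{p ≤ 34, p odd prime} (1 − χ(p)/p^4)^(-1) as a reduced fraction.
∏ = 1870816715381797956556539609218365/1891731462842378884815364370202624

The odd primes p ≤ 34 are [3, 5, 7, 11, 13, 17, 19, 23, 29, 31]. For each, χ(p) = 1 if p ≡ 1 mod 4, χ(p) = −1 if p ≡ 3 mod 4. Taking (1 − χ(p)/p^4)^(-1) = p^4/(p^4 − χ(p)): (1 − (-1)/3^4)^(-1) · (1 − (1)/5^4)^(-1) · (1 − (-1)/7^4)^(-1) · (1 − (-1)/11^4)^(-1) · (1 − (1)/13^4)^(-1) · (1 − (1)/17^4)^(-1) · (1 − (-1)/19^4)^(-1) · (1 − (-1)/23^4)^(-1) · (1 − (1)/29^4)^(-1) · (1 − (-1)/31^4)^(-1) = 1870816715381797956556539609218365/1891731462842378884815364370202624.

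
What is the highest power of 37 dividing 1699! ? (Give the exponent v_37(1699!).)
v_37(1699!) = 46

Legendre's formula: v_p(n!) = Σ_{k ≥ 1} ⌊n / p^k⌋. For p = 37, n = 1699, the terms are:
  ⌊1699/37^1⌋ = ⌊1699/37⌋ = 45
  ⌊1699/37^2⌋ = ⌊1699/1369⌋ = 1
(the next term ⌊1699/37^3⌋ = 0, terminating the sum). Summing: v_37(1699!) = 45 + 1 = 46.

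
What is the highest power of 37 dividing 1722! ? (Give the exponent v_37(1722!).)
v_37(1722!) = 47

Legendre's formula: v_p(n!) = Σ_{k ≥ 1} ⌊n / p^k⌋. For p = 37, n = 1722, the terms are:
  ⌊1722/37^1⌋ = ⌊1722/37⌋ = 46
  ⌊1722/37^2⌋ = ⌊1722/1369⌋ = 1
(the next term ⌊1722/37^3⌋ = 0, terminating the sum). Summing: v_37(1722!) = 46 + 1 = 47.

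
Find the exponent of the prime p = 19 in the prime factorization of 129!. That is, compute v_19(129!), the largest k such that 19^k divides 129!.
v_19(129!) = 6

Legendre's formula: v_p(n!) = Σ_{k ≥ 1} ⌊n / p^k⌋. For p = 19, n = 129, the terms are:
  ⌊129/19^1⌋ = ⌊129/19⌋ = 6
(the next term ⌊129/19^2⌋ = 0, terminating the sum). Summing: v_19(129!) = 6 = 6.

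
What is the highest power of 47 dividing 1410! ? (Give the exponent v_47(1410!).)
v_47(1410!) = 30

Legendre's formula: v_p(n!) = Σ_{k ≥ 1} ⌊n / p^k⌋. For p = 47, n = 1410, the terms are:
  ⌊1410/47^1⌋ = ⌊1410/47⌋ = 30
(the next term ⌊1410/47^2⌋ = 0, terminating the sum). Summing: v_47(1410!) = 30 = 30.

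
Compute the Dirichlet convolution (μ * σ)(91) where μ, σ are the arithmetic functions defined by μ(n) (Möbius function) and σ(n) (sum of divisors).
(μ * σ)(91) = 91

Divisors of 91: [1, 7, 13, 91]. For each d | 91:
  d = 1: μ(1) · σ(91/1) = 1 · 112 = 112
  d = 7: μ(7) · σ(91/7) = -1 · 14 = -14
  d = 13: μ(13) · σ(91/13) = -1 · 8 = -8
  d = 91: μ(91) · σ(91/91) = 1 · 1 = 1
Summing: (μ * σ)(91) = 112 + -14 + -8 + 1 = 91.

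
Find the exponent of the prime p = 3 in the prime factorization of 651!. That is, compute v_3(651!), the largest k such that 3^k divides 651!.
v_3(651!) = 323

Legendre's formula: v_p(n!) = Σ_{k ≥ 1} ⌊n / p^k⌋. For p = 3, n = 651, the terms are:
  ⌊651/3^1⌋ = ⌊651/3⌋ = 217
  ⌊651/3^2⌋ = ⌊651/9⌋ = 72
  ⌊651/3^3⌋ = ⌊651/27⌋ = 24
  ⌊651/3^4⌋ = ⌊651/81⌋ = 8
  ⌊651/3^5⌋ = ⌊651/243⌋ = 2
(the next term ⌊651/3^6⌋ = 0, terminating the sum). Summing: v_3(651!) = 217 + 72 + 24 + 8 + 2 = 323.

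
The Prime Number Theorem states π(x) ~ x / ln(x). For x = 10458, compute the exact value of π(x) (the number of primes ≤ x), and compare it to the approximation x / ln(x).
π(10458) = 1279;  x/ln(x) ≈ 1129.97;  relative error ≈ 11.65%.

Directly count primes up to 10458: π(10458) = 1279. The PNT approximation gives 10458/ln(10458) ≈ 10458/9.25512 ≈ 1129.97. Relative error (π(x) − x/ln(x)) / π(x) ≈ 11.65%; the approximation is known to undercount slightly (Li(x) is a better estimate).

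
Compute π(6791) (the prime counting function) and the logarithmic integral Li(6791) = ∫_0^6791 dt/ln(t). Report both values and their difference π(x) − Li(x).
π(6791) = 874;  Li(6791) ≈ 890.68;  π(x) − Li(x) ≈ -16.68.

Direct count of primes ≤ 6791 gives π(6791) = 874. Numerical evaluation of the logarithmic integral gives Li(6791) ≈ 890.68. The difference π(x) − Li(x) ≈ -16.68 is typically negative for small/moderate x (Li(x) overestimates), though Littlewood's theorem shows this sign changes infinitely often.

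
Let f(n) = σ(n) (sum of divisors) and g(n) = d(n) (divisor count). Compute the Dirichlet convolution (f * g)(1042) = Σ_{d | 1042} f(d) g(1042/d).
(σ * d)(1042) = 2620

Divisors of 1042: [1, 2, 521, 1042]. For each d | 1042:
  d = 1: σ(1) · d(1042/1) = 1 · 4 = 4
  d = 2: σ(2) · d(1042/2) = 3 · 2 = 6
  d = 521: σ(521) · d(1042/521) = 522 · 2 = 1044
  d = 1042: σ(1042) · d(1042/1042) = 1566 · 1 = 1566
Summing: (σ * d)(1042) = 4 + 6 + 1044 + 1566 = 2620.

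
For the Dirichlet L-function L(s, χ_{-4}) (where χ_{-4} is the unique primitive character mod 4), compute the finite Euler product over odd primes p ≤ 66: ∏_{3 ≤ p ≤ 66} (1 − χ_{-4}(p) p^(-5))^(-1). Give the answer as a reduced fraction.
∏ = 478212334295798677259125227573990358291095208018494528428976877948999059062284551009530475199/480056794509206891424767146601704797711651986953735424570384919662551238689346859653136384000

The odd primes p ≤ 66 are [3, 5, 7, 11, 13, 17, 19, 23, 29, 31, 37, 41, 43, 47, 53, 59, 61]. For each, χ(p) = 1 if p ≡ 1 mod 4, χ(p) = −1 if p ≡ 3 mod 4. Taking (1 − χ(p)/p^5)^(-1) = p^5/(p^5 − χ(p)): (1 − (-1)/3^5)^(-1) · (1 − (1)/5^5)^(-1) · (1 − (-1)/7^5)^(-1) · (1 − (-1)/11^5)^(-1) · (1 − (1)/13^5)^(-1) · (1 − (1)/17^5)^(-1) · (1 − (-1)/19^5)^(-1) · (1 − (-1)/23^5)^(-1) · (1 − (1)/29^5)^(-1) · (1 − (-1)/31^5)^(-1) · (1 − (1)/37^5)^(-1) · (1 − (1)/41^5)^(-1) · (1 − (-1)/43^5)^(-1) · (1 − (-1)/47^5)^(-1) · (1 − (1)/53^5)^(-1) · (1 − (-1)/59^5)^(-1) · (1 − (1)/61^5)^(-1) = 478212334295798677259125227573990358291095208018494528428976877948999059062284551009530475199/480056794509206891424767146601704797711651986953735424570384919662551238689346859653136384000.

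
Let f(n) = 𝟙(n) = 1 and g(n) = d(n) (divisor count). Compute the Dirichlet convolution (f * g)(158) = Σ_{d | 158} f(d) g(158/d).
(𝟙 * d)(158) = 9

Divisors of 158: [1, 2, 79, 158]. For each d | 158:
  d = 1: 𝟙(1) · d(158/1) = 1 · 4 = 4
  d = 2: 𝟙(2) · d(158/2) = 1 · 2 = 2
  d = 79: 𝟙(79) · d(158/79) = 1 · 2 = 2
  d = 158: 𝟙(158) · d(158/158) = 1 · 1 = 1
Summing: (𝟙 * d)(158) = 4 + 2 + 2 + 1 = 9.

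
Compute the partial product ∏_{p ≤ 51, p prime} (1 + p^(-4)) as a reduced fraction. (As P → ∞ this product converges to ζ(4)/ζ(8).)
∏ = 47811026860845170938198805915402199301066734558460286583378224128/44354583229145063659978971326989541656878007876738536067589135625

The primes p ≤ 51 are [2, 3, 5, 7, 11, 13, 17, 19, 23, 29, 31, 37, 41, 43, 47]. For each, (1 + 1/p^4) = (p^4 + 1)/p^4. Multiplying these fractions over p ∈ [2, 3, 5, 7, 11, 13, 17, 19, 23, 29, 31, 37, 41, 43, 47] gives 47811026860845170938198805915402199301066734558460286583378224128/44354583229145063659978971326989541656878007876738536067589135625. (In the limit P → ∞ this tends to ζ(4)/ζ(8).)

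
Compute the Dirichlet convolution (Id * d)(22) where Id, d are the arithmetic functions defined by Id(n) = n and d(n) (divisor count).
(Id * d)(22) = 52

Divisors of 22: [1, 2, 11, 22]. For each d | 22:
  d = 1: Id(1) · d(22/1) = 1 · 4 = 4
  d = 2: Id(2) · d(22/2) = 2 · 2 = 4
  d = 11: Id(11) · d(22/11) = 11 · 2 = 22
  d = 22: Id(22) · d(22/22) = 22 · 1 = 22
Summing: (Id * d)(22) = 4 + 4 + 22 + 22 = 52.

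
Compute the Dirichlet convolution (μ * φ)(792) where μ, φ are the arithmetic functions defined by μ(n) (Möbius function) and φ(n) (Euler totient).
(μ * φ)(792) = 72

Divisors of 792: [1, 2, 3, 4, 6, 8, 9, 11, 12, 18, 22, 24, 33, 36, 44, 66, 72, 88, 99, 132, 198, 264, 396, 792]. For each d | 792:
  d = 1: μ(1) · φ(792/1) = 1 · 240 = 240
  d = 2: μ(2) · φ(792/2) = -1 · 120 = -120
  d = 3: μ(3) · φ(792/3) = -1 · 80 = -80
  d = 4: μ(4) · φ(792/4) = 0 · 60 = 0
  d = 6: μ(6) · φ(792/6) = 1 · 40 = 40
  d = 8: μ(8) · φ(792/8) = 0 · 60 = 0
  d = 9: μ(9) · φ(792/9) = 0 · 40 = 0
  d = 11: μ(11) · φ(792/11) = -1 · 24 = -24
  d = 12: μ(12) · φ(792/12) = 0 · 20 = 0
  d = 18: μ(18) · φ(792/18) = 0 · 20 = 0
  d = 22: μ(22) · φ(792/22) = 1 · 12 = 12
  d = 24: μ(24) · φ(792/24) = 0 · 20 = 0
  d = 33: μ(33) · φ(792/33) = 1 · 8 = 8
  d = 36: μ(36) · φ(792/36) = 0 · 10 = 0
  d = 44: μ(44) · φ(792/44) = 0 · 6 = 0
  d = 66: μ(66) · φ(792/66) = -1 · 4 = -4
  d = 72: μ(72) · φ(792/72) = 0 · 10 = 0
  d = 88: μ(88) · φ(792/88) = 0 · 6 = 0
  d = 99: μ(99) · φ(792/99) = 0 · 4 = 0
  d = 132: μ(132) · φ(792/132) = 0 · 2 = 0
  d = 198: μ(198) · φ(792/198) = 0 · 2 = 0
  d = 264: μ(264) · φ(792/264) = 0 · 2 = 0
  d = 396: μ(396) · φ(792/396) = 0 · 1 = 0
  d = 792: μ(792) · φ(792/792) = 0 · 1 = 0
Summing: (μ * φ)(792) = 240 + -120 + -80 + 0 + 40 + 0 + 0 + -24 + 0 + 0 + 12 + 0 + 8 + 0 + 0 + -4 + 0 + 0 + 0 + 0 + 0 + 0 + 0 + 0 = 72.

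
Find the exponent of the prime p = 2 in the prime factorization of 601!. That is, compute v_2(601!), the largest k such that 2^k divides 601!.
v_2(601!) = 596

Legendre's formula: v_p(n!) = Σ_{k ≥ 1} ⌊n / p^k⌋. For p = 2, n = 601, the terms are:
  ⌊601/2^1⌋ = ⌊601/2⌋ = 300
  ⌊601/2^2⌋ = ⌊601/4⌋ = 150
  ⌊601/2^3⌋ = ⌊601/8⌋ = 75
  ⌊601/2^4⌋ = ⌊601/16⌋ = 37
  ⌊601/2^5⌋ = ⌊601/32⌋ = 18
  ⌊601/2^6⌋ = ⌊601/64⌋ = 9
  ⌊601/2^7⌋ = ⌊601/128⌋ = 4
  ⌊601/2^8⌋ = ⌊601/256⌋ = 2
  ⌊601/2^9⌋ = ⌊601/512⌋ = 1
(the next term ⌊601/2^10⌋ = 0, terminating the sum). Summing: v_2(601!) = 300 + 150 + 75 + 37 + 18 + 9 + 4 + 2 + 1 = 596.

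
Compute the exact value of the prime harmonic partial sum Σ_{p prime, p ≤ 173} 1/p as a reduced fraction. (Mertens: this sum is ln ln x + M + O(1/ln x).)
Σ 1/p = 319420215161551700804173656907103406301944826032199624513259054823197/166589903787325219380851695350896256250980509594874862046961683989710

π(173) = 40, so the primes ≤ 173 are [2, 3, 5, 7, 11, 13, 17, 19, 23, 29, 31, 37, 41, 43, 47, 53, 59, 61, 67, 71, 73, 79, 83, 89, 97, 101, 103, 107, 109, 113, 127, 131, 137, 139, 149, 151, 157, 163, 167, 173]. Summing 1/p over these primes: 319420215161551700804173656907103406301944826032199624513259054823197/166589903787325219380851695350896256250980509594874862046961683989710 ≈ 1.9174. Mertens estimate ln ln(173) + 0.2615 ≈ 1.9011.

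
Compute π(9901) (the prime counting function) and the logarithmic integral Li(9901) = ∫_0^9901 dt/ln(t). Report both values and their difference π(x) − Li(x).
π(9901) = 1221;  Li(9901) ≈ 1235.38;  π(x) − Li(x) ≈ -14.38.

Direct count of primes ≤ 9901 gives π(9901) = 1221. Numerical evaluation of the logarithmic integral gives Li(9901) ≈ 1235.38. The difference π(x) − Li(x) ≈ -14.38 is typically negative for small/moderate x (Li(x) overestimates), though Littlewood's theorem shows this sign changes infinitely often.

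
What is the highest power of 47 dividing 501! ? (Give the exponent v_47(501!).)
v_47(501!) = 10

Legendre's formula: v_p(n!) = Σ_{k ≥ 1} ⌊n / p^k⌋. For p = 47, n = 501, the terms are:
  ⌊501/47^1⌋ = ⌊501/47⌋ = 10
(the next term ⌊501/47^2⌋ = 0, terminating the sum). Summing: v_47(501!) = 10 = 10.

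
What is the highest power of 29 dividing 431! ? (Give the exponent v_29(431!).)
v_29(431!) = 14

Legendre's formula: v_p(n!) = Σ_{k ≥ 1} ⌊n / p^k⌋. For p = 29, n = 431, the terms are:
  ⌊431/29^1⌋ = ⌊431/29⌋ = 14
(the next term ⌊431/29^2⌋ = 0, terminating the sum). Summing: v_29(431!) = 14 = 14.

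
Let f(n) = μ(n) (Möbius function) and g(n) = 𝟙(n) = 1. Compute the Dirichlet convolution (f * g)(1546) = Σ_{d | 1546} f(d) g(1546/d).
(μ * 𝟙)(1546) = 0

Divisors of 1546: [1, 2, 773, 1546]. For each d | 1546:
  d = 1: μ(1) · 𝟙(1546/1) = 1 · 1 = 1
  d = 2: μ(2) · 𝟙(1546/2) = -1 · 1 = -1
  d = 773: μ(773) · 𝟙(1546/773) = -1 · 1 = -1
  d = 1546: μ(1546) · 𝟙(1546/1546) = 1 · 1 = 1
Summing: (μ * 𝟙)(1546) = 1 + -1 + -1 + 1 = 0.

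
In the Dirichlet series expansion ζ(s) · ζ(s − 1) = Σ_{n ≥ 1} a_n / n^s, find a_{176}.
σ(176) = 372

In the product (Σ m^0/m^s)(Σ k / k^s) = Σ (Σ_{d | n} d) / n^s, the coefficient of 1/n^s is σ(n) = Σ_{d | n} d. For n = 176, divisors are [1, 2, 4, 8, 11, 16, 22, 44, 88, 176]; summing: σ(176) = 372.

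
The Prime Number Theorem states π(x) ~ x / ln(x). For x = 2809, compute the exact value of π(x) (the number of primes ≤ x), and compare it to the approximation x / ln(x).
π(2809) = 409;  x/ln(x) ≈ 353.75;  relative error ≈ 13.51%.

Directly count primes up to 2809: π(2809) = 409. The PNT approximation gives 2809/ln(2809) ≈ 2809/7.94058 ≈ 353.75. Relative error (π(x) − x/ln(x)) / π(x) ≈ 13.51%; the approximation is known to undercount slightly (Li(x) is a better estimate).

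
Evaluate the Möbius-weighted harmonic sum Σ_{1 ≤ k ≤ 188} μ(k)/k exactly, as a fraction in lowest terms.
Σ μ(k)/k = -27041902300620416603296223594221152327628829604011718275600551594065857/5397346292805549782720214077673687806275517530364350655459511599582614290

Values of μ(k) for 1 ≤ k ≤ 188: μ(1) = 1, μ(2) = -1, μ(3) = -1, μ(5) = -1, μ(6) = 1, μ(7) = -1, μ(10) = 1, μ(11) = -1, μ(13) = -1, μ(14) = 1, μ(15) = 1, μ(17) = -1, μ(19) = -1, μ(21) = 1, μ(22) = 1, μ(23) = -1, μ(26) = 1, μ(29) = -1, μ(30) = -1, μ(31) = -1, μ(33) = 1, μ(34) = 1, μ(35) = 1, μ(37) = -1, μ(38) = 1, μ(39) = 1, μ(41) = -1, μ(42) = -1, μ(43) = -1, μ(46) = 1, μ(47) = -1, μ(51) = 1, μ(53) = -1, μ(55) = 1, μ(57) = 1, μ(58) = 1, μ(59) = -1, μ(61) = -1, μ(62) = 1, μ(65) = 1, μ(66) = -1, μ(67) = -1, μ(69) = 1, μ(70) = -1, μ(71) = -1, μ(73) = -1, μ(74) = 1, μ(77) = 1, μ(78) = -1, μ(79) = -1, μ(82) = 1, μ(83) = -1, μ(85) = 1, μ(86) = 1, μ(87) = 1, μ(89) = -1, μ(91) = 1, μ(93) = 1, μ(94) = 1, μ(95) = 1, μ(97) = -1, μ(101) = -1, μ(102) = -1, μ(103) = -1, μ(105) = -1, μ(106) = 1, μ(107) = -1, μ(109) = -1, μ(110) = -1, μ(111) = 1, μ(113) = -1, μ(114) = -1, μ(115) = 1, μ(118) = 1, μ(119) = 1, μ(122) = 1, μ(123) = 1, μ(127) = -1, μ(129) = 1, μ(130) = -1, μ(131) = -1, μ(133) = 1, μ(134) = 1, μ(137) = -1, μ(138) = -1, μ(139) = -1, μ(141) = 1, μ(142) = 1, μ(143) = 1, μ(145) = 1, μ(146) = 1, μ(149) = -1, μ(151) = -1, μ(154) = -1, μ(155) = 1, μ(157) = -1, μ(158) = 1, μ(159) = 1, μ(161) = 1, μ(163) = -1, μ(165) = -1, μ(166) = 1, μ(167) = -1, μ(170) = -1, μ(173) = -1, μ(174) = -1, μ(177) = 1, μ(178) = 1, μ(179) = -1, μ(181) = -1, μ(182) = -1, μ(183) = 1, μ(185) = 1, μ(186) = -1, μ(187) = 1, with μ = 0 on non-squarefree integers. Summing μ(k)/k for k where μ(k) ≠ 0 gives -27041902300620416603296223594221152327628829604011718275600551594065857/5397346292805549782720214077673687806275517530364350655459511599582614290 ≈ -0.0050. (PNT ⟺ this sum → 0 as n → ∞.)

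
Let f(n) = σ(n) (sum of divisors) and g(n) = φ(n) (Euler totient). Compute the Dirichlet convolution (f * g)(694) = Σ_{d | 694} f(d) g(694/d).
(σ * φ)(694) = 2776

Divisors of 694: [1, 2, 347, 694]. For each d | 694:
  d = 1: σ(1) · φ(694/1) = 1 · 346 = 346
  d = 2: σ(2) · φ(694/2) = 3 · 346 = 1038
  d = 347: σ(347) · φ(694/347) = 348 · 1 = 348
  d = 694: σ(694) · φ(694/694) = 1044 · 1 = 1044
Summing: (σ * φ)(694) = 346 + 1038 + 348 + 1044 = 2776.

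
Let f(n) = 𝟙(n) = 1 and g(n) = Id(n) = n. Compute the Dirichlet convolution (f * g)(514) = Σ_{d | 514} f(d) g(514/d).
(𝟙 * Id)(514) = 774

Divisors of 514: [1, 2, 257, 514]. For each d | 514:
  d = 1: 𝟙(1) · Id(514/1) = 1 · 514 = 514
  d = 2: 𝟙(2) · Id(514/2) = 1 · 257 = 257
  d = 257: 𝟙(257) · Id(514/257) = 1 · 2 = 2
  d = 514: 𝟙(514) · Id(514/514) = 1 · 1 = 1
Summing: (𝟙 * Id)(514) = 514 + 257 + 2 + 1 = 774.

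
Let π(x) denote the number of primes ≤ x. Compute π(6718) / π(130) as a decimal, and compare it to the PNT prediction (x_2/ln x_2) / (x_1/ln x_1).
π(6718)/π(130) = 866/31 ≈ 27.9355;  PNT prediction ≈ 28.5433.

π(130) = 31 and π(6718) = 866, so π(6718)/π(130) ≈ 27.9355. The PNT-predicted ratio is (6718/ln(6718)) / (130/ln(130)) ≈ 28.5433. The two agree to within a few percent, as expected.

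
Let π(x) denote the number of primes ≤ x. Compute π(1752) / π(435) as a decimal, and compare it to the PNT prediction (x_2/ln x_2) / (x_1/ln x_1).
π(1752)/π(435) = 272/84 ≈ 3.2381;  PNT prediction ≈ 3.2763.

π(435) = 84 and π(1752) = 272, so π(1752)/π(435) ≈ 3.2381. The PNT-predicted ratio is (1752/ln(1752)) / (435/ln(435)) ≈ 3.2763. The two agree to within a few percent, as expected.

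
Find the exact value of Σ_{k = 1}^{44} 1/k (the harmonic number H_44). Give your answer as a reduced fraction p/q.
H_44 = 5884182435213075787/1345655451257488800

Direct summation: H_44 = 1 + 1/2 + ... + 1/44. The least common denominator is lcm(1, ..., 44) = 9419588158802421600; over this denominator the numerator is 9419588158802421600 + 4709794079401210800 + 3139862719600807200 + 2354897039700605400 + 1883917631760484320 + 1569931359800403600 + 1345655451257488800 + 1177448519850302700 + 1046620906533602400 + 941958815880242160 + 856326196254765600 + 784965679900201800 + 724583704523263200 + 672827725628744400 + 627972543920161440 + 588724259925151350 + 554093421106024800 + 523310453266801200 + 495767797831706400 + 470979407940121080 + 448551817085829600 + 428163098127382800 + 409547311252279200 + 392482839950100900 + 376783526352096864 + 362291852261631600 + 348873635511200800 + 336413862814372200 + 324813384786290400 + 313986271960080720 + 303857682542013600 + 294362129962575675 + 285442065418255200 + 277046710553012400 + 269131090251497760 + 261655226633400600 + 254583463751416800 + 247883898915853200 + 241527901507754400 + 235489703970060540 + 229746052653717600 + 224275908542914800 + 219060189739591200 + 214081549063691400 = 41189277046491530509, so H_44 = 41189277046491530509/9419588158802421600; reducing by gcd(41189277046491530509, 9419588158802421600) = 7 gives 5884182435213075787/1345655451257488800 ≈ 4.37273. (The PNT-adjacent estimate ln(44) + γ ≈ 4.36141 matches within O(1/n).)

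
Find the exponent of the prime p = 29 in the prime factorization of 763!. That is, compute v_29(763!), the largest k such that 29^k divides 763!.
v_29(763!) = 26

Legendre's formula: v_p(n!) = Σ_{k ≥ 1} ⌊n / p^k⌋. For p = 29, n = 763, the terms are:
  ⌊763/29^1⌋ = ⌊763/29⌋ = 26
(the next term ⌊763/29^2⌋ = 0, terminating the sum). Summing: v_29(763!) = 26 = 26.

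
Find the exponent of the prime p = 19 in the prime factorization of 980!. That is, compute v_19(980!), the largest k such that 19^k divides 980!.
v_19(980!) = 53

Legendre's formula: v_p(n!) = Σ_{k ≥ 1} ⌊n / p^k⌋. For p = 19, n = 980, the terms are:
  ⌊980/19^1⌋ = ⌊980/19⌋ = 51
  ⌊980/19^2⌋ = ⌊980/361⌋ = 2
(the next term ⌊980/19^3⌋ = 0, terminating the sum). Summing: v_19(980!) = 51 + 2 = 53.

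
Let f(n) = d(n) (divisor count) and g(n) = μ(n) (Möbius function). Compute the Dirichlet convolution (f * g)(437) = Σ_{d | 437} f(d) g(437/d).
(d * μ)(437) = 1

Divisors of 437: [1, 19, 23, 437]. For each d | 437:
  d = 1: d(1) · μ(437/1) = 1 · 1 = 1
  d = 19: d(19) · μ(437/19) = 2 · -1 = -2
  d = 23: d(23) · μ(437/23) = 2 · -1 = -2
  d = 437: d(437) · μ(437/437) = 4 · 1 = 4
Summing: (d * μ)(437) = 1 + -2 + -2 + 4 = 1.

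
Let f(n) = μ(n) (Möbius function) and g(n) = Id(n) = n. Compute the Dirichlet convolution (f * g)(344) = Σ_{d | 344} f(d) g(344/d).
(μ * Id)(344) = 168

Divisors of 344: [1, 2, 4, 8, 43, 86, 172, 344]. For each d | 344:
  d = 1: μ(1) · Id(344/1) = 1 · 344 = 344
  d = 2: μ(2) · Id(344/2) = -1 · 172 = -172
  d = 4: μ(4) · Id(344/4) = 0 · 86 = 0
  d = 8: μ(8) · Id(344/8) = 0 · 43 = 0
  d = 43: μ(43) · Id(344/43) = -1 · 8 = -8
  d = 86: μ(86) · Id(344/86) = 1 · 4 = 4
  d = 172: μ(172) · Id(344/172) = 0 · 2 = 0
  d = 344: μ(344) · Id(344/344) = 0 · 1 = 0
Summing: (μ * Id)(344) = 344 + -172 + 0 + 0 + -8 + 4 + 0 + 0 = 168.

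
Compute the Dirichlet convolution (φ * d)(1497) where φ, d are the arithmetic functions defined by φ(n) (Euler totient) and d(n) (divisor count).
(φ * d)(1497) = 2000

Divisors of 1497: [1, 3, 499, 1497]. For each d | 1497:
  d = 1: φ(1) · d(1497/1) = 1 · 4 = 4
  d = 3: φ(3) · d(1497/3) = 2 · 2 = 4
  d = 499: φ(499) · d(1497/499) = 498 · 2 = 996
  d = 1497: φ(1497) · d(1497/1497) = 996 · 1 = 996
Summing: (φ * d)(1497) = 4 + 4 + 996 + 996 = 2000.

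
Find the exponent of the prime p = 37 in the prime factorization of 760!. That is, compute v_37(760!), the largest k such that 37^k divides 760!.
v_37(760!) = 20

Legendre's formula: v_p(n!) = Σ_{k ≥ 1} ⌊n / p^k⌋. For p = 37, n = 760, the terms are:
  ⌊760/37^1⌋ = ⌊760/37⌋ = 20
(the next term ⌊760/37^2⌋ = 0, terminating the sum). Summing: v_37(760!) = 20 = 20.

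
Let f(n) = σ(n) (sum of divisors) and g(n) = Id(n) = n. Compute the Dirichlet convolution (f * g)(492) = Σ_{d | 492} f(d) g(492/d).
(σ * Id)(492) = 9877

Divisors of 492: [1, 2, 3, 4, 6, 12, 41, 82, 123, 164, 246, 492]. For each d | 492:
  d = 1: σ(1) · Id(492/1) = 1 · 492 = 492
  d = 2: σ(2) · Id(492/2) = 3 · 246 = 738
  d = 3: σ(3) · Id(492/3) = 4 · 164 = 656
  d = 4: σ(4) · Id(492/4) = 7 · 123 = 861
  d = 6: σ(6) · Id(492/6) = 12 · 82 = 984
  d = 12: σ(12) · Id(492/12) = 28 · 41 = 1148
  d = 41: σ(41) · Id(492/41) = 42 · 12 = 504
  d = 82: σ(82) · Id(492/82) = 126 · 6 = 756
  d = 123: σ(123) · Id(492/123) = 168 · 4 = 672
  d = 164: σ(164) · Id(492/164) = 294 · 3 = 882
  d = 246: σ(246) · Id(492/246) = 504 · 2 = 1008
  d = 492: σ(492) · Id(492/492) = 1176 · 1 = 1176
Summing: (σ * Id)(492) = 492 + 738 + 656 + 861 + 984 + 1148 + 504 + 756 + 672 + 882 + 1008 + 1176 = 9877.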